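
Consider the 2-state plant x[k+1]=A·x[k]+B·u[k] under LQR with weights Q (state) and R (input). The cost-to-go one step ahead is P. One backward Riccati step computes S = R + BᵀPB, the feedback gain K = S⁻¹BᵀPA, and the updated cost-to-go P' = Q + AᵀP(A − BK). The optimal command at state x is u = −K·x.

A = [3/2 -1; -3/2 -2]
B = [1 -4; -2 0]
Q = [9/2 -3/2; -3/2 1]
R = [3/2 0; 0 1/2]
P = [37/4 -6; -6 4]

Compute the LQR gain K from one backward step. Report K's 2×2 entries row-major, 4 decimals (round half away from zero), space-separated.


BᵀP = [21.2500 -14.0000; -37.0000 24.0000]
S = R + BᵀPB = [3/2 0; 0 1/2] + [49.2500 -85.0000; -85.0000 148.0000] = [50.7500 -85.0000; -85.0000 148.5000]
BᵀPA = [52.8750 6.7500; -91.5000 -11.0000]
K = S⁻¹·BᵀPA = [0.2391 0.2164; -0.4793 0.0498]
A−BK = [-0.6564 -1.0173; -1.0219 -1.5672]
AᵀP(A−BK) = [0.3139 0.2388; 0.2388 0.3370]
P' = Q + AᵀP(A−BK) = [4.8139 -1.2612; -1.2612 1.3370]
tr(P') = 6.1509

0.2391 0.2164 -0.4793 0.0498


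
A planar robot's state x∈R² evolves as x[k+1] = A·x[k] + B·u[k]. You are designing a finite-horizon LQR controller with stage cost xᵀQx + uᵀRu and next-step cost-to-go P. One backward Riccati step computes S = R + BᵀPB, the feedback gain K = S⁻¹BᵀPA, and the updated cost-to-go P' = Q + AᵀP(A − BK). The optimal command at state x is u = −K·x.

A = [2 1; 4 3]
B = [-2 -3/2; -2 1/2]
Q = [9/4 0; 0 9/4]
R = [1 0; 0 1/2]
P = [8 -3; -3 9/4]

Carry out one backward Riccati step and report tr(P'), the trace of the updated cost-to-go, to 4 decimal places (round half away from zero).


9.1865

BᵀP = [-10.0000 1.5000; -13.5000 5.6250]
S = R + BᵀPB = [1 0; 0 1/2] + [17.0000 15.7500; 15.7500 23.0625] = [18.0000 15.7500; 15.7500 23.5625]
BᵀPA = [-14.0000 -5.5000; -4.5000 3.3750]
K = S⁻¹·BᵀPA = [-1.4711 -1.0380; 0.7923 0.8371]
A−BK = [0.2464 0.1796; 0.6617 0.5055]
AᵀP(A−BK) = [2.9705 2.2350; 2.2350 1.7160]
P' = Q + AᵀP(A−BK) = [5.2205 2.2350; 2.2350 3.9660]
tr(P') = 9.1865


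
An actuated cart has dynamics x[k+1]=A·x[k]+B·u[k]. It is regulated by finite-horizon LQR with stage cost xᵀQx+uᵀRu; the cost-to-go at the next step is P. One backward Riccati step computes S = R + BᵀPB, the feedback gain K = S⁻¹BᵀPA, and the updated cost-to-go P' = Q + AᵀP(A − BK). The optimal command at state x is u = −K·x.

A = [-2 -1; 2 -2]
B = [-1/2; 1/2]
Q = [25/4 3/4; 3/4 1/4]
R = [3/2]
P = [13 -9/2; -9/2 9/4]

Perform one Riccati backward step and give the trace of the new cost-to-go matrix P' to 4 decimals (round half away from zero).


29.2107

BᵀP = [-8.7500 3.3750]
S = R + BᵀPB = [3/2] + [6.0625] = [7.5625]
BᵀPA = [24.2500 2.0000]
K = S⁻¹·BᵀPA = [3.2066 0.2645]
A−BK = [-0.3967 -0.8678; 0.3967 -2.1322]
AᵀP(A−BK) = [19.2397 1.5868; 1.5868 3.4711]
P' = Q + AᵀP(A−BK) = [25.4897 2.3368; 2.3368 3.7211]
tr(P') = 29.2107


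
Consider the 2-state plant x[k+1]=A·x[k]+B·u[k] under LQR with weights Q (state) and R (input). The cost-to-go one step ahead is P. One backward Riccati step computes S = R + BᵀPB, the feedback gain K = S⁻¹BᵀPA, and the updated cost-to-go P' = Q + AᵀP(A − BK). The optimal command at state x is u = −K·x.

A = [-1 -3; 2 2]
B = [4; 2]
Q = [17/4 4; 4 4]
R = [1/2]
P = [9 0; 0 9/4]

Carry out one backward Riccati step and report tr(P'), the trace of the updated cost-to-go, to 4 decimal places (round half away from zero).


BᵀP = [36.0000 4.5000]
S = R + BᵀPB = [1/2] + [153.0000] = [153.5000]
BᵀPA = [-27.0000 -99.0000]
K = S⁻¹·BᵀPA = [-0.1759 -0.6450]
A−BK = [-0.2964 -0.4202; 2.3518 3.2899]
AᵀP(A−BK) = [13.2508 18.5863; 18.5863 26.1498]
P' = Q + AᵀP(A−BK) = [17.5008 22.5863; 22.5863 30.1498]
tr(P') = 47.6507

47.6507


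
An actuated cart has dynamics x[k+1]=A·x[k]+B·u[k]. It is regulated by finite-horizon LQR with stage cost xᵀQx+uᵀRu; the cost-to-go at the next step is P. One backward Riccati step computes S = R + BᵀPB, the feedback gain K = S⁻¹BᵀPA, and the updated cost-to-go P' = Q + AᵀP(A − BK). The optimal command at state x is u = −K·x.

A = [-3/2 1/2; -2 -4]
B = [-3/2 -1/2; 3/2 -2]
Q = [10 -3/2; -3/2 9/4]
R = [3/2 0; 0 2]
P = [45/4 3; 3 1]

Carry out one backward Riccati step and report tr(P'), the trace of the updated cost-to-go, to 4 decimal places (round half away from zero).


BᵀP = [-12.3750 -3.0000; -11.6250 -3.5000]
S = R + BᵀPB = [3/2 0; 0 2] + [14.0625 12.1875; 12.1875 12.8125] = [15.5625 12.1875; 12.1875 14.8125]
BᵀPA = [24.5625 5.8125; 24.4375 8.1875]
K = S⁻¹·BᵀPA = [0.8050 -0.1670; 0.9874 0.6901]
A−BK = [0.2013 0.5946; -1.2327 -2.3694]
AᵀP(A−BK) = [3.4088 1.7987; 1.7987 2.1326]
P' = Q + AᵀP(A−BK) = [13.4088 0.2987; 0.2987 4.3826]
tr(P') = 17.7915

17.7915


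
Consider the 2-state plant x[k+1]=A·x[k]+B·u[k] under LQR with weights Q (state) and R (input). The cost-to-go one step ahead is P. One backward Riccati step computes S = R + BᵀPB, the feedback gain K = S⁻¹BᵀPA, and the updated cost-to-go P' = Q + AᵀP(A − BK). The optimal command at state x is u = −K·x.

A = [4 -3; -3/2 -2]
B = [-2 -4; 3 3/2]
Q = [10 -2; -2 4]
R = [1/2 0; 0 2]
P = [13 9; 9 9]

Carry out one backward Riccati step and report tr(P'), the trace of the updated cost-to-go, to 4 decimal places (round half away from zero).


BᵀP = [1.0000 9.0000; -38.5000 -22.5000]
S = R + BᵀPB = [1/2 0; 0 2] + [25.0000 9.5000; 9.5000 120.2500] = [25.5000 9.5000; 9.5000 122.2500]
BᵀPA = [-9.5000 -21.0000; -120.2500 160.5000]
K = S⁻¹·BᵀPA = [-0.0063 -1.3518; -0.9832 1.4179]
A−BK = [0.0548 -0.0318; -0.0064 -0.0716]
AᵀP(A−BK) = [1.9663 -2.8359; -2.8359 5.0350]
P' = Q + AᵀP(A−BK) = [11.9663 -4.8359; -4.8359 9.0350]
tr(P') = 21.0013

21.0013


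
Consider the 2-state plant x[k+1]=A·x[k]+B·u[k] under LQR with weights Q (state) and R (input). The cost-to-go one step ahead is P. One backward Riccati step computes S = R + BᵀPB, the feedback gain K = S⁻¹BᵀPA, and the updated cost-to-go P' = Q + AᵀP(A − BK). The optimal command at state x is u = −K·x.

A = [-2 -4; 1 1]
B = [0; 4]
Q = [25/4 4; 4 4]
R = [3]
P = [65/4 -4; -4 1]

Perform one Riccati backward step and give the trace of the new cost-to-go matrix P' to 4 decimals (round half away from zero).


BᵀP = [-16.0000 4.0000]
S = R + BᵀPB = [3] + [16.0000] = [19.0000]
BᵀPA = [36.0000 68.0000]
K = S⁻¹·BᵀPA = [1.8947 3.5789]
A−BK = [-2.0000 -4.0000; -6.5789 -13.3158]
AᵀP(A−BK) = [13.7895 26.1579; 26.1579 49.6316]
P' = Q + AᵀP(A−BK) = [20.0395 30.1579; 30.1579 53.6316]
tr(P') = 73.6711

73.6711


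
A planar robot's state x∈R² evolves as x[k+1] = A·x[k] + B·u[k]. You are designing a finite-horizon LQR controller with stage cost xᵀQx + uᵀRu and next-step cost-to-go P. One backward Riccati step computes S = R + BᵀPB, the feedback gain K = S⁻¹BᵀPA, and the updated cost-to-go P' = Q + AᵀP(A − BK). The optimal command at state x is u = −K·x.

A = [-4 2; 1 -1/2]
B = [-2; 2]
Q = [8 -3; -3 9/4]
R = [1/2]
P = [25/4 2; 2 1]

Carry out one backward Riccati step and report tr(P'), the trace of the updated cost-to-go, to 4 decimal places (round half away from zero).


21.6852

BᵀP = [-8.5000 -2.0000]
S = R + BᵀPB = [1/2] + [13.0000] = [13.5000]
BᵀPA = [32.0000 -16.0000]
K = S⁻¹·BᵀPA = [2.3704 -1.1852]
A−BK = [0.7407 -0.3704; -3.7407 1.8704]
AᵀP(A−BK) = [9.1481 -4.5741; -4.5741 2.2870]
P' = Q + AᵀP(A−BK) = [17.1481 -7.5741; -7.5741 4.5370]
tr(P') = 21.6852


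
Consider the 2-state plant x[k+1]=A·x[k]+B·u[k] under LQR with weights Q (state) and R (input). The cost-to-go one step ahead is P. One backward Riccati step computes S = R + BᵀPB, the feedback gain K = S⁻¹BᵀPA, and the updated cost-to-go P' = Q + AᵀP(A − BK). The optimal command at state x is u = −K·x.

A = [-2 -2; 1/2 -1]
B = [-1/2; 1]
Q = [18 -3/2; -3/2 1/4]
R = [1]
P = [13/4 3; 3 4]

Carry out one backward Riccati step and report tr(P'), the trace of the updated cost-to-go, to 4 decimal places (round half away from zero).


BᵀP = [1.3750 2.5000]
S = R + BᵀPB = [1] + [1.8125] = [2.8125]
BᵀPA = [-1.5000 -5.2500]
K = S⁻¹·BᵀPA = [-0.5333 -1.8667]
A−BK = [-2.2667 -2.9333; 1.0333 0.8667]
AᵀP(A−BK) = [7.2000 11.2000; 11.2000 19.2000]
P' = Q + AᵀP(A−BK) = [25.2000 9.7000; 9.7000 19.4500]
tr(P') = 44.6500

44.6500


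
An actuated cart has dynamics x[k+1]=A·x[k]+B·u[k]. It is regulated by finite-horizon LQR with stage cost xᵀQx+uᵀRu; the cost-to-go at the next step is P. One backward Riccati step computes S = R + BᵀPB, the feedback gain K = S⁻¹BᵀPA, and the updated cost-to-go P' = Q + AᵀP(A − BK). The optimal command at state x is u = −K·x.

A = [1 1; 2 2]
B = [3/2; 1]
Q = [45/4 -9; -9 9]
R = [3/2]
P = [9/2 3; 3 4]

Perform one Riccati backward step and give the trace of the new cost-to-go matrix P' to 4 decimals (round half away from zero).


27.1332

BᵀP = [9.7500 8.5000]
S = R + BᵀPB = [3/2] + [23.1250] = [24.6250]
BᵀPA = [26.7500 26.7500]
K = S⁻¹·BᵀPA = [1.0863 1.0863]
A−BK = [-0.6294 -0.6294; 0.9137 0.9137]
AᵀP(A−BK) = [3.4416 3.4416; 3.4416 3.4416]
P' = Q + AᵀP(A−BK) = [14.6916 -5.5584; -5.5584 12.4416]
tr(P') = 27.1332


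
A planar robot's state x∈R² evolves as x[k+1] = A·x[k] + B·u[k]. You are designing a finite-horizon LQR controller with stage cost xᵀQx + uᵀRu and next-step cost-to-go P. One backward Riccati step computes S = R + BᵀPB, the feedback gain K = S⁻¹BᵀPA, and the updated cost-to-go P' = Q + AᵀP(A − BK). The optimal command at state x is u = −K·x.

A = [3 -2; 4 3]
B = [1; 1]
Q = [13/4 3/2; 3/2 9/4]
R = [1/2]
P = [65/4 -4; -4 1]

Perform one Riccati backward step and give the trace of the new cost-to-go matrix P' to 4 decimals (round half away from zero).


15.8205

BᵀP = [12.2500 -3.0000]
S = R + BᵀPB = [1/2] + [9.2500] = [9.7500]
BᵀPA = [24.7500 -33.5000]
K = S⁻¹·BᵀPA = [2.5385 -3.4359]
A−BK = [0.4615 1.4359; 1.4615 6.4359]
AᵀP(A−BK) = [3.4231 -4.4615; -4.4615 6.8974]
P' = Q + AᵀP(A−BK) = [6.6731 -2.9615; -2.9615 9.1474]
tr(P') = 15.8205


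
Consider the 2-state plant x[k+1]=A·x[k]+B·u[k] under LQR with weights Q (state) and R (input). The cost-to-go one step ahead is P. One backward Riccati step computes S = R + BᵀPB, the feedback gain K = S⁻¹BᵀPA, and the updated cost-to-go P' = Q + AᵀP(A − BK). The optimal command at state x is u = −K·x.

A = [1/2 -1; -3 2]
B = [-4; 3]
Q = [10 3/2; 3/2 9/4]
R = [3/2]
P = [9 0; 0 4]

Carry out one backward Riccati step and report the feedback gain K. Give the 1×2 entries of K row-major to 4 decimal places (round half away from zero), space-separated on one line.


-0.2975 0.3306

BᵀP = [-36.0000 12.0000]
S = R + BᵀPB = [3/2] + [180.0000] = [181.5000]
BᵀPA = [-54.0000 60.0000]
K = S⁻¹·BᵀPA = [-0.2975 0.3306]
A−BK = [-0.6901 0.3223; -2.1074 1.0083]
AᵀP(A−BK) = [22.1839 -10.6488; -10.6488 5.1653]
P' = Q + AᵀP(A−BK) = [32.1839 -9.1488; -9.1488 7.4153]
tr(P') = 39.5992


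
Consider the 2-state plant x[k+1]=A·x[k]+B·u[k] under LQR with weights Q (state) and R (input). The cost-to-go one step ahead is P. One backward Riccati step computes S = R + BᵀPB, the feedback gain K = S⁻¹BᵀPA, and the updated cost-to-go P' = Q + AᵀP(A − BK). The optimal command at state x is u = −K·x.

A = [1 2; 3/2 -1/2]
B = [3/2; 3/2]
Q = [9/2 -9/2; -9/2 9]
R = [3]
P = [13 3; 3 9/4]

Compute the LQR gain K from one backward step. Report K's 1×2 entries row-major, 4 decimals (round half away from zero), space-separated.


0.7048 0.8672

BᵀP = [24.0000 7.8750]
S = R + BᵀPB = [3] + [47.8125] = [50.8125]
BᵀPA = [35.8125 44.0625]
K = S⁻¹·BᵀPA = [0.7048 0.8672]
A−BK = [-0.0572 0.6993; 0.4428 -1.8007]
AᵀP(A−BK) = [1.8220 0.7574; 0.7574 8.3533]
P' = Q + AᵀP(A−BK) = [6.3220 -3.7426; -3.7426 17.3533]
tr(P') = 23.6753


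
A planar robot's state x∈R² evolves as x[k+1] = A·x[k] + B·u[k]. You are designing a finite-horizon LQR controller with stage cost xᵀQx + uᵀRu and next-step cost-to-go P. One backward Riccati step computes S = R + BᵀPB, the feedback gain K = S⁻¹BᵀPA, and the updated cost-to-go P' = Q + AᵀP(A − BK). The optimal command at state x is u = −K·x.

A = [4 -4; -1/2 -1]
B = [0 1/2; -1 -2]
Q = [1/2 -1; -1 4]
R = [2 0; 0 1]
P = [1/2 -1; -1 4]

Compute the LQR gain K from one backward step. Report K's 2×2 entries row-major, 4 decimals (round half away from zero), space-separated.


BᵀP = [1.0000 -4.0000; 2.2500 -8.5000]
S = R + BᵀPB = [2 0; 0 1] + [4.0000 8.5000; 8.5000 18.1250] = [6.0000 8.5000; 8.5000 19.1250]
BᵀPA = [6.0000 0.0000; 13.2500 -0.5000]
K = S⁻¹·BᵀPA = [0.0500 0.1000; 0.6706 -0.0706]
A−BK = [3.6647 -3.9647; 0.8912 -1.0412]
AᵀP(A−BK) = [3.8147 -3.6647; -3.6647 3.9647]
P' = Q + AᵀP(A−BK) = [4.3147 -4.6647; -4.6647 7.9647]
tr(P') = 12.2794

0.0500 0.1000 0.6706 -0.0706


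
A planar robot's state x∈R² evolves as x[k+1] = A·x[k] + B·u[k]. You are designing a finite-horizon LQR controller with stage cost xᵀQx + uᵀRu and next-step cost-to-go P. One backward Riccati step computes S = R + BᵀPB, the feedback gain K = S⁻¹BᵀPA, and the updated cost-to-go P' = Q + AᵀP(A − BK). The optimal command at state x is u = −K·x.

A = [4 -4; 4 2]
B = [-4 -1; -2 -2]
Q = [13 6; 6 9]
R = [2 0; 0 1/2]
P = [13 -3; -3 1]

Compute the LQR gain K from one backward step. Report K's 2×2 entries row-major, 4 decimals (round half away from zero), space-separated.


-0.7089 1.4430 -1.0127 -1.3671

BᵀP = [-46.0000 10.0000; -7.0000 1.0000]
S = R + BᵀPB = [2 0; 0 1/2] + [164.0000 26.0000; 26.0000 5.0000] = [166.0000 26.0000; 26.0000 5.5000]
BᵀPA = [-144.0000 204.0000; -24.0000 30.0000]
K = S⁻¹·BᵀPA = [-0.7089 1.4430; -1.0127 -1.3671]
A−BK = [0.1519 0.4051; 0.5570 2.1519]
AᵀP(A−BK) = [1.6203 -1.0127; -1.0127 6.6329]
P' = Q + AᵀP(A−BK) = [14.6203 4.9873; 4.9873 15.6329]
tr(P') = 30.2532


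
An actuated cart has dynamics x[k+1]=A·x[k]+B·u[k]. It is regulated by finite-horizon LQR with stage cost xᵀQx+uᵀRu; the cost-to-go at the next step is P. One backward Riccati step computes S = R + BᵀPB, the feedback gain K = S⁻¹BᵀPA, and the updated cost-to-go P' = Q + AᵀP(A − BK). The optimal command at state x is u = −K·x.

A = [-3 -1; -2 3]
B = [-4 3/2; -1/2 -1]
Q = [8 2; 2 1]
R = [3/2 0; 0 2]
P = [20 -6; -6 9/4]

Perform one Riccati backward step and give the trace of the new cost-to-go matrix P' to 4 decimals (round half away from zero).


BᵀP = [-77.0000 22.8750; 36.0000 -11.2500]
S = R + BᵀPB = [3/2 0; 0 2] + [296.5625 -138.3750; -138.3750 65.2500] = [298.0625 -138.3750; -138.3750 67.2500]
BᵀPA = [185.2500 145.6250; -85.5000 -69.7500]
K = S⁻¹·BᵀPA = [0.6989 0.1579; 0.1668 -0.7123]
A−BK = [-0.4544 0.7000; -1.4837 2.3666]
AᵀP(A−BK) = [1.7808 -1.6504; -1.6504 3.5746]
P' = Q + AᵀP(A−BK) = [9.7808 0.3496; 0.3496 4.5746]
tr(P') = 14.3554

14.3554


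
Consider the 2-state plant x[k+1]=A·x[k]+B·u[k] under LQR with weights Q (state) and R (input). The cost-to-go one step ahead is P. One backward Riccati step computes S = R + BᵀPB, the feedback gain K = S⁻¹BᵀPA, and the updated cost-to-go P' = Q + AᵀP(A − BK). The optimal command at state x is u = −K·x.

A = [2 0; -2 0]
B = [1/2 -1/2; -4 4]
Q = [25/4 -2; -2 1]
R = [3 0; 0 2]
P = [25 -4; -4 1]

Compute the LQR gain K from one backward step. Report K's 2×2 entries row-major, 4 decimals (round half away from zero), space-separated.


BᵀP = [28.5000 -6.0000; -28.5000 6.0000]
S = R + BᵀPB = [3 0; 0 2] + [38.2500 -38.2500; -38.2500 38.2500] = [41.2500 -38.2500; -38.2500 40.2500]
BᵀPA = [69.0000 0.0000; -69.0000 0.0000]
K = S⁻¹·BᵀPA = [0.6996 0.0000; -1.0494 0.0000]
A−BK = [1.1255 0.0000; 4.9962 0.0000]
AᵀP(A−BK) = [15.3156 0.0000; 0.0000 0.0000]
P' = Q + AᵀP(A−BK) = [21.5656 -2.0000; -2.0000 1.0000]
tr(P') = 22.5656

0.6996 0.0000 -1.0494 0.0000


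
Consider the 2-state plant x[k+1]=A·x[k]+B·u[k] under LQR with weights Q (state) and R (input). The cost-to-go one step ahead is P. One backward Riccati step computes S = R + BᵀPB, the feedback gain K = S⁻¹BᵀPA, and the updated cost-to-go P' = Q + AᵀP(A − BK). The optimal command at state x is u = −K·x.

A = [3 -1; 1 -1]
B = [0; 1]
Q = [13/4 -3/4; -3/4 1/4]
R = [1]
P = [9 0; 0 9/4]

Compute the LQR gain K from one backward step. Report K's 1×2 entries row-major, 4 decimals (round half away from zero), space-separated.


0.6923 -0.6923

BᵀP = [0.0000 2.2500]
S = R + BᵀPB = [1] + [2.2500] = [3.2500]
BᵀPA = [2.2500 -2.2500]
K = S⁻¹·BᵀPA = [0.6923 -0.6923]
A−BK = [3.0000 -1.0000; 0.3077 -0.3077]
AᵀP(A−BK) = [81.6923 -27.6923; -27.6923 9.6923]
P' = Q + AᵀP(A−BK) = [84.9423 -28.4423; -28.4423 9.9423]
tr(P') = 94.8846


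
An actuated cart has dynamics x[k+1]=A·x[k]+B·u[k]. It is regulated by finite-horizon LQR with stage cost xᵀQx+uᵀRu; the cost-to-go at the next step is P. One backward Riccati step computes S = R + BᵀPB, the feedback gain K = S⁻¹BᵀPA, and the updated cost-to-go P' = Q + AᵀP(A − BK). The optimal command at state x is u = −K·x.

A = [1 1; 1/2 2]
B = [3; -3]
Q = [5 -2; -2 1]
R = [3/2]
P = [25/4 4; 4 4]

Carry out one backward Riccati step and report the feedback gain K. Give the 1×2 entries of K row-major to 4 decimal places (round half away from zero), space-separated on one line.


0.3103 0.3103

BᵀP = [6.7500 0.0000]
S = R + BᵀPB = [3/2] + [20.2500] = [21.7500]
BᵀPA = [6.7500 6.7500]
K = S⁻¹·BᵀPA = [0.3103 0.3103]
A−BK = [0.0690 0.0690; 1.4310 2.9310]
AᵀP(A−BK) = [9.1552 18.1552; 18.1552 36.1552]
P' = Q + AᵀP(A−BK) = [14.1552 16.1552; 16.1552 37.1552]
tr(P') = 51.3103


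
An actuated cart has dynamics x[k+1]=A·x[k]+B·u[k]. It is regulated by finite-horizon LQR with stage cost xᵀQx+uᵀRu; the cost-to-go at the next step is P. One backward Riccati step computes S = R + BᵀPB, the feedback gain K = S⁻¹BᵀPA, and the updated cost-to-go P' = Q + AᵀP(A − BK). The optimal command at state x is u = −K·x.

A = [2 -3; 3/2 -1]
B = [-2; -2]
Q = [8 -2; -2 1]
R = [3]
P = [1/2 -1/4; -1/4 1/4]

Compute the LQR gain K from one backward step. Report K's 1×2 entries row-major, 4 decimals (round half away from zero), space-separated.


-0.2500 0.3750

BᵀP = [-0.5000 0.0000]
S = R + BᵀPB = [3] + [1.0000] = [4.0000]
BᵀPA = [-1.0000 1.5000]
K = S⁻¹·BᵀPA = [-0.2500 0.3750]
A−BK = [1.5000 -2.2500; 1.0000 -0.2500]
AᵀP(A−BK) = [0.8125 -1.3750; -1.3750 2.6875]
P' = Q + AᵀP(A−BK) = [8.8125 -3.3750; -3.3750 3.6875]
tr(P') = 12.5000


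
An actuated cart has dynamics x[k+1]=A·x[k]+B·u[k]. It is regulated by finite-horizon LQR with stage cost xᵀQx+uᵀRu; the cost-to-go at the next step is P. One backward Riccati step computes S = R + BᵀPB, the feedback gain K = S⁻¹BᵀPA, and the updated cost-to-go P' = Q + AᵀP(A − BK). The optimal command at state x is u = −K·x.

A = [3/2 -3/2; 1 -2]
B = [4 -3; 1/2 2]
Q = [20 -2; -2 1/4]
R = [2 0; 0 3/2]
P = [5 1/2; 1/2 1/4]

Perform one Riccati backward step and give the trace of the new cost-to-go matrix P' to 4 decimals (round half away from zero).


BᵀP = [20.2500 2.1250; -14.0000 -1.0000]
S = R + BᵀPB = [2 0; 0 3/2] + [82.0625 -56.5000; -56.5000 40.0000] = [84.0625 -56.5000; -56.5000 41.5000]
BᵀPA = [32.5000 -34.6250; -22.0000 23.0000]
K = S⁻¹·BᵀPA = [0.3568 -0.4638; -0.0443 -0.0772]
A−BK = [-0.0603 0.1235; 0.9102 -1.6137]
AᵀP(A−BK) = [0.4280 -0.6254; -0.6254 0.9671]
P' = Q + AᵀP(A−BK) = [20.4280 -2.6254; -2.6254 1.2171]
tr(P') = 21.6451

21.6451


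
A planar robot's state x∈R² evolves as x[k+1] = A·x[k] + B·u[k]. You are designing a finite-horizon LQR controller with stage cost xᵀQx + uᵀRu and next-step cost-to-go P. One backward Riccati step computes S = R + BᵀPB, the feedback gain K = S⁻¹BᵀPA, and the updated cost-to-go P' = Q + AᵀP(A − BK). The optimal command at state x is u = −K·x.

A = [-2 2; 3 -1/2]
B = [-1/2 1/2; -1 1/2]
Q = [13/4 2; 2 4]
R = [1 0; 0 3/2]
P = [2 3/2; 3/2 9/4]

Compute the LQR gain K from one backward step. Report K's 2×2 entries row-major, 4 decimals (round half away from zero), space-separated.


BᵀP = [-2.5000 -3.0000; 1.7500 1.8750]
S = R + BᵀPB = [1 0; 0 3/2] + [4.2500 -2.7500; -2.7500 1.8125] = [5.2500 -2.7500; -2.7500 3.3125]
BᵀPA = [-4.0000 -3.5000; 2.1250 2.5625]
K = S⁻¹·BᵀPA = [-0.7536 -0.4626; 0.0159 0.3895]
A−BK = [-2.3847 1.5739; 2.2385 -1.1574]
AᵀP(A−BK) = [7.2019 -3.5533; -3.5533 2.9452]
P' = Q + AᵀP(A−BK) = [10.4519 -1.5533; -1.5533 6.9452]
tr(P') = 17.3971

-0.7536 -0.4626 0.0159 0.3895


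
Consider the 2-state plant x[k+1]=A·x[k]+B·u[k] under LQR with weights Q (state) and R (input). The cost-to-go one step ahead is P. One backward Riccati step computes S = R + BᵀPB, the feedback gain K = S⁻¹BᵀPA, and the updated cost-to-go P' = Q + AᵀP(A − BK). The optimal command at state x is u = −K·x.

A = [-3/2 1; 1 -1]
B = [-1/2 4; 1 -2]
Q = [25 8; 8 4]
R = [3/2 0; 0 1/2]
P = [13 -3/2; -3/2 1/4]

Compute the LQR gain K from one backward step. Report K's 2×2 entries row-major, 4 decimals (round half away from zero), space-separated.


BᵀP = [-8.0000 1.0000; 55.0000 -6.5000]
S = R + BᵀPB = [3/2 0; 0 1/2] + [5.0000 -34.0000; -34.0000 233.0000] = [6.5000 -34.0000; -34.0000 233.5000]
BᵀPA = [13.0000 -9.0000; -89.0000 61.5000]
K = S⁻¹·BᵀPA = [0.0263 -0.0290; -0.3773 0.2592]
A−BK = [0.0225 -0.0511; 0.2191 -0.4527]
AᵀP(A−BK) = [0.0760 -0.0577; -0.0577 0.0506]
P' = Q + AᵀP(A−BK) = [25.0760 7.9423; 7.9423 4.0506]
tr(P') = 29.1266

0.0263 -0.0290 -0.3773 0.2592


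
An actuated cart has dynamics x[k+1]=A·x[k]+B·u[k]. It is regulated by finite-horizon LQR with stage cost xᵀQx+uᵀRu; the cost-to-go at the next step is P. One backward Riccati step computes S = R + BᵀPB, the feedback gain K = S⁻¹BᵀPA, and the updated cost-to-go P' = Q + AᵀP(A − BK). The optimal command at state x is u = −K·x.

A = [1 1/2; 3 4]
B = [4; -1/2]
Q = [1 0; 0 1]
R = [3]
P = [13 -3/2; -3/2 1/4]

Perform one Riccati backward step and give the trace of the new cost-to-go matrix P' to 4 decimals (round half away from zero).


4.0400

BᵀP = [52.7500 -6.1250]
S = R + BᵀPB = [3] + [214.0625] = [217.0625]
BᵀPA = [34.3750 1.8750]
K = S⁻¹·BᵀPA = [0.1584 0.0086]
A−BK = [0.3665 0.4654; 3.0792 4.0043]
AᵀP(A−BK) = [0.8062 0.9531; 0.9531 1.2338]
P' = Q + AᵀP(A−BK) = [1.8062 0.9531; 0.9531 2.2338]
tr(P') = 4.0400


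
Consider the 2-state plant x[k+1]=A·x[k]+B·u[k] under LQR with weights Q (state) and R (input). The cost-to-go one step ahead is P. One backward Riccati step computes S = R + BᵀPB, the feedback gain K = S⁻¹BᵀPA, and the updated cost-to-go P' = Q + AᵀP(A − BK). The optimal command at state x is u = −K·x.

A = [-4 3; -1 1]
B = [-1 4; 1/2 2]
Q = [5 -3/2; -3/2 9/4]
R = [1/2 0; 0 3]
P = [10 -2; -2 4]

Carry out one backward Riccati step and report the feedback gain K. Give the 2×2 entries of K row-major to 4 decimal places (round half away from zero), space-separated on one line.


1.0109 -0.5447 -0.7320 0.6013

BᵀP = [-11.0000 4.0000; 36.0000 0.0000]
S = R + BᵀPB = [1/2 0; 0 3] + [13.0000 -36.0000; -36.0000 144.0000] = [13.5000 -36.0000; -36.0000 147.0000]
BᵀPA = [40.0000 -29.0000; -144.0000 108.0000]
K = S⁻¹·BᵀPA = [1.0109 -0.5447; -0.7320 0.6013]
A−BK = [-0.0610 0.0501; -0.0414 0.0697]
AᵀP(A−BK) = [2.1525 -1.6253; -1.6253 1.2636]
P' = Q + AᵀP(A−BK) = [7.1525 -3.1253; -3.1253 3.5136]
tr(P') = 10.6661


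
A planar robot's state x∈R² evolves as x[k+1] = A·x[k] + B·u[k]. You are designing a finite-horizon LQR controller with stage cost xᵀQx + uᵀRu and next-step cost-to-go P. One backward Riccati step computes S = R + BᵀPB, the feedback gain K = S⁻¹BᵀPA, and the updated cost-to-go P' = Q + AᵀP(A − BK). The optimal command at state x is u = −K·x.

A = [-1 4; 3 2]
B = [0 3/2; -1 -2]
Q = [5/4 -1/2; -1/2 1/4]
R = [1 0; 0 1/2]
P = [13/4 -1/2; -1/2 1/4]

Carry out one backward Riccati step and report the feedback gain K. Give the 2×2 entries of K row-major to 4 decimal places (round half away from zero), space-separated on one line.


-0.2071 -0.6462 -0.7929 1.8462

BᵀP = [0.5000 -0.2500; 5.8750 -1.2500]
S = R + BᵀPB = [1 0; 0 1/2] + [0.2500 1.2500; 1.2500 11.3125] = [1.2500 1.2500; 1.2500 11.8125]
BᵀPA = [-1.2500 1.5000; -9.6250 21.0000]
K = S⁻¹·BᵀPA = [-0.2071 -0.6462; -0.7929 1.8462]
A−BK = [0.1893 1.2308; 1.2071 5.0462]
AᵀP(A−BK) = [0.6095 0.4615; 0.4615 7.2000]
P' = Q + AᵀP(A−BK) = [1.8595 -0.0385; -0.0385 7.4500]
tr(P') = 9.3095


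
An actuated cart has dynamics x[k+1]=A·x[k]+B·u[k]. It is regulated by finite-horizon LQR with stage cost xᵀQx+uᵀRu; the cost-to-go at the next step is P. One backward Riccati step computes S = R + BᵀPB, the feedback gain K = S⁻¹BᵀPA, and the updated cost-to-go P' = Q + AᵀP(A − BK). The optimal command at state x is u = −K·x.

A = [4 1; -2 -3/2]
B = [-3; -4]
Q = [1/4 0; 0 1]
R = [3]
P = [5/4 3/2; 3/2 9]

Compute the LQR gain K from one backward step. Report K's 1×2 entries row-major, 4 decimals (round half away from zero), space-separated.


BᵀP = [-9.7500 -40.5000]
S = R + BᵀPB = [3] + [191.2500] = [194.2500]
BᵀPA = [42.0000 51.0000]
K = S⁻¹·BᵀPA = [0.2162 0.2625]
A−BK = [4.6486 1.7876; -1.1351 -0.4498]
AᵀP(A−BK) = [22.9189 8.9730; 8.9730 3.6100]
P' = Q + AᵀP(A−BK) = [23.1689 8.9730; 8.9730 4.6100]
tr(P') = 27.7790

0.2162 0.2625


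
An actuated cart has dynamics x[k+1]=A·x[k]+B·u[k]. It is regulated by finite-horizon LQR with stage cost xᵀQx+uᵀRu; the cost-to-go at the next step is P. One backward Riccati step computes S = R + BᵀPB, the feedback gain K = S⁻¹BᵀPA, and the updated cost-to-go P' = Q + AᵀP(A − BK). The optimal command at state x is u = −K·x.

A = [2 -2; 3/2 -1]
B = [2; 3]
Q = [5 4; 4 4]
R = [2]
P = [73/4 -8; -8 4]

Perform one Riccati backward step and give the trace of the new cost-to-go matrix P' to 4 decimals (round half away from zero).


BᵀP = [12.5000 -4.0000]
S = R + BᵀPB = [2] + [13.0000] = [15.0000]
BᵀPA = [19.0000 -21.0000]
K = S⁻¹·BᵀPA = [1.2667 -1.4000]
A−BK = [-0.5333 0.8000; -2.3000 3.2000]
AᵀP(A−BK) = [9.9333 -12.4000; -12.4000 15.6000]
P' = Q + AᵀP(A−BK) = [14.9333 -8.4000; -8.4000 19.6000]
tr(P') = 34.5333

34.5333


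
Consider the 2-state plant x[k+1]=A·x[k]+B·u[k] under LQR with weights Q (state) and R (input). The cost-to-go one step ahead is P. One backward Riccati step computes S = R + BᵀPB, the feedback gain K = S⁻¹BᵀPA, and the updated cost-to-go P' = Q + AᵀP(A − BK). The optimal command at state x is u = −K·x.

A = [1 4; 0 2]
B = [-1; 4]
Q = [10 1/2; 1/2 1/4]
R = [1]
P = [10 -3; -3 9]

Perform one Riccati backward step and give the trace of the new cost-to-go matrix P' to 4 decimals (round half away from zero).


BᵀP = [-22.0000 39.0000]
S = R + BᵀPB = [1] + [178.0000] = [179.0000]
BᵀPA = [-22.0000 -10.0000]
K = S⁻¹·BᵀPA = [-0.1229 -0.0559]
A−BK = [0.8771 3.9441; 0.4916 2.2235]
AᵀP(A−BK) = [7.2961 32.7709; 32.7709 147.4413]
P' = Q + AᵀP(A−BK) = [17.2961 33.2709; 33.2709 147.6913]
tr(P') = 164.9874

164.9874


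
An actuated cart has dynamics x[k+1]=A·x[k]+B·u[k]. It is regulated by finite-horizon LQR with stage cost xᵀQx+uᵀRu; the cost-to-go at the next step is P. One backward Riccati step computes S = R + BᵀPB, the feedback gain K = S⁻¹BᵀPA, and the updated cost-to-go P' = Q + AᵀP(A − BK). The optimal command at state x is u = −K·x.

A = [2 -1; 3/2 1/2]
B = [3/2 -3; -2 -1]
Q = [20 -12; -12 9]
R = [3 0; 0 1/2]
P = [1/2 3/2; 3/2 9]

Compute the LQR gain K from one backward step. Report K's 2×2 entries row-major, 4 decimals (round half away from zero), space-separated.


-0.2683 -0.2147 -0.8788 0.0470

BᵀP = [-2.2500 -15.7500; -3.0000 -13.5000]
S = R + BᵀPB = [3 0; 0 1/2] + [28.1250 22.5000; 22.5000 22.5000] = [31.1250 22.5000; 22.5000 23.0000]
BᵀPA = [-28.1250 -5.6250; -26.2500 -3.7500]
K = S⁻¹·BᵀPA = [-0.2683 -0.2147; -0.8788 0.0470]
A−BK = [-0.2339 -0.5371; 0.0845 0.1176]
AᵀP(A−BK) = [0.6345 0.1951; 0.1951 0.2186]
P' = Q + AᵀP(A−BK) = [20.6345 -11.8049; -11.8049 9.2186]
tr(P') = 29.8531


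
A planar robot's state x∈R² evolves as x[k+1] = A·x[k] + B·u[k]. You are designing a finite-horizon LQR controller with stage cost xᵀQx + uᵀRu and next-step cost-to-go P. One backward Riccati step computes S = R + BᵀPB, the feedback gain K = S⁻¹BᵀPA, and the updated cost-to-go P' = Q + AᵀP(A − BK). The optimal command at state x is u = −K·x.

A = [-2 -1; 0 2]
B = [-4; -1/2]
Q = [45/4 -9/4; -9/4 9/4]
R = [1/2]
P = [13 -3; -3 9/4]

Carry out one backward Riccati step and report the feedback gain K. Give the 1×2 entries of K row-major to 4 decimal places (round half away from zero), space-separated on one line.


0.5125 0.3666

BᵀP = [-50.5000 10.8750]
S = R + BᵀPB = [1/2] + [196.5625] = [197.0625]
BᵀPA = [101.0000 72.2500]
K = S⁻¹·BᵀPA = [0.5125 0.3666]
A−BK = [0.0501 0.4665; 0.2563 2.1833]
AᵀP(A−BK) = [0.2347 0.9699; 0.9699 7.5106]
P' = Q + AᵀP(A−BK) = [11.4847 -1.2801; -1.2801 9.7606]
tr(P') = 21.2453


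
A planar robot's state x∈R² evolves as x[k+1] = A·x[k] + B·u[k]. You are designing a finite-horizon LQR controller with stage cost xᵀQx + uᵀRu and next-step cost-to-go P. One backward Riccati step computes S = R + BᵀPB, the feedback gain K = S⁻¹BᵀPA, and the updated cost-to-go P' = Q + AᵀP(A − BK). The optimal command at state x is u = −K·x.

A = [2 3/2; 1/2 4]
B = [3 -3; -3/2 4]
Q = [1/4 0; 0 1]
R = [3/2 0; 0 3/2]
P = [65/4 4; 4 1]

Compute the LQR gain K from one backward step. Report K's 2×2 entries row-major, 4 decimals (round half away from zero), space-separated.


0.5412 0.6783 -0.3368 -0.3339

BᵀP = [42.7500 10.5000; -32.7500 -8.0000]
S = R + BᵀPB = [3/2 0; 0 3/2] + [112.5000 -86.2500; -86.2500 66.2500] = [114.0000 -86.2500; -86.2500 67.7500]
BᵀPA = [90.7500 106.1250; -69.5000 -81.1250]
K = S⁻¹·BᵀPA = [0.5412 0.6783; -0.3368 -0.3339]
A−BK = [-0.6341 -1.5366; 2.6592 6.3530]
AᵀP(A−BK) = [0.7251 0.9883; 0.9883 1.4904]
P' = Q + AᵀP(A−BK) = [0.9751 0.9883; 0.9883 2.4904]
tr(P') = 3.4655


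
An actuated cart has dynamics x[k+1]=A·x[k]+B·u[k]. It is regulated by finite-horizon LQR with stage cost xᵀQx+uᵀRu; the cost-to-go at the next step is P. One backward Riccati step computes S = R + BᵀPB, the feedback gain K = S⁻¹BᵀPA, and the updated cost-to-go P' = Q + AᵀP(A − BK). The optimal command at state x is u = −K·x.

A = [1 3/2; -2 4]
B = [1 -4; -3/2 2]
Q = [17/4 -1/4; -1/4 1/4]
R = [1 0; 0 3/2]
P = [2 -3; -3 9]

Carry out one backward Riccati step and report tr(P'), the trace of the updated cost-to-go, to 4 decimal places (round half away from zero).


BᵀP = [6.5000 -16.5000; -14.0000 30.0000]
S = R + BᵀPB = [1 0; 0 3/2] + [31.2500 -59.0000; -59.0000 116.0000] = [32.2500 -59.0000; -59.0000 117.5000]
BᵀPA = [39.5000 -56.2500; -74.0000 99.0000]
K = S⁻¹·BᵀPA = [0.8926 -2.4917; -0.1816 -0.4086]
A−BK = [-0.6190 2.3573; -0.2979 1.0797]
AᵀP(A−BK) = [1.3048 -3.8141; -3.8141 12.7932]
P' = Q + AᵀP(A−BK) = [5.5548 -4.0641; -4.0641 13.0432]
tr(P') = 18.5980

18.5980


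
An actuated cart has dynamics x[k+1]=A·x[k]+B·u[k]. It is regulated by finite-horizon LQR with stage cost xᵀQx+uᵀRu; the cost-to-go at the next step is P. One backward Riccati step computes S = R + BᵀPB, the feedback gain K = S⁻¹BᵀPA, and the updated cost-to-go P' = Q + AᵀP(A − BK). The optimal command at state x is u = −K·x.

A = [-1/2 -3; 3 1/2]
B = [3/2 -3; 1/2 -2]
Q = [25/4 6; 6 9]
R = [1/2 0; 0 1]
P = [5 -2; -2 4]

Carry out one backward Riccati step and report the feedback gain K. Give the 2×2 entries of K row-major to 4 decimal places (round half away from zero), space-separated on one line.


BᵀP = [6.5000 -1.0000; -11.0000 -2.0000]
S = R + BᵀPB = [1/2 0; 0 1] + [9.2500 -17.5000; -17.5000 37.0000] = [9.7500 -17.5000; -17.5000 38.0000]
BᵀPA = [-6.2500 -20.0000; -0.5000 32.0000]
K = S⁻¹·BᵀPA = [-3.8327 -3.1128; -1.7782 -0.5914]
A−BK = [-0.0856 -0.1051; 1.3599 0.8735]
AᵀP(A−BK) = [18.4066 12.2490; 12.2490 8.6693]
P' = Q + AᵀP(A−BK) = [24.6566 18.2490; 18.2490 17.6693]
tr(P') = 42.3259

-3.8327 -3.1128 -1.7782 -0.5914


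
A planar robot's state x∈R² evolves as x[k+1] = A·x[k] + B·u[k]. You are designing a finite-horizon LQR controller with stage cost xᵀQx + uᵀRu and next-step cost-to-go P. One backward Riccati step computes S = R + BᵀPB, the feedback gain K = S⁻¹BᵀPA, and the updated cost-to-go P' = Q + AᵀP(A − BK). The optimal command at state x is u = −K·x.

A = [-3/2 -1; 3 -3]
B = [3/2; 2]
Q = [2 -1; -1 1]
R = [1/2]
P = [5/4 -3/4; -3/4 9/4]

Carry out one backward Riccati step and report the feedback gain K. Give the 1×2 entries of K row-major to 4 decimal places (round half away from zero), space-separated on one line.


1.2240 -1.3440

BᵀP = [0.3750 3.3750]
S = R + BᵀPB = [1/2] + [7.3125] = [7.8125]
BᵀPA = [9.5625 -10.5000]
K = S⁻¹·BᵀPA = [1.2240 -1.3440]
A−BK = [-3.3360 1.0160; 0.5520 -0.3120]
AᵀP(A−BK) = [18.1080 -6.6480; -6.6480 2.8880]
P' = Q + AᵀP(A−BK) = [20.1080 -7.6480; -7.6480 3.8880]
tr(P') = 23.9960


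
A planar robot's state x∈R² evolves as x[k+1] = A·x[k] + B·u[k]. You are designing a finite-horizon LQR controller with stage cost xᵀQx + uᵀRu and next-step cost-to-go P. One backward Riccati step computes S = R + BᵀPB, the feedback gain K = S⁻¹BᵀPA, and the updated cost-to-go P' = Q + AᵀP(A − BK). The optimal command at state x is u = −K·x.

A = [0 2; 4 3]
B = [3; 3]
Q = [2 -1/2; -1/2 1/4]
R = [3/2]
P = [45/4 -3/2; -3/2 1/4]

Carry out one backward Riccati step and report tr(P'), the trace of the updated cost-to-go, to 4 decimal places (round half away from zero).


3.9928

BᵀP = [29.2500 -3.7500]
S = R + BᵀPB = [3/2] + [76.5000] = [78.0000]
BᵀPA = [-15.0000 47.2500]
K = S⁻¹·BᵀPA = [-0.1923 0.6058]
A−BK = [0.5769 0.1827; 4.5769 1.1827]
AᵀP(A−BK) = [1.1154 0.0865; 0.0865 0.6274]
P' = Q + AᵀP(A−BK) = [3.1154 -0.4135; -0.4135 0.8774]
tr(P') = 3.9928


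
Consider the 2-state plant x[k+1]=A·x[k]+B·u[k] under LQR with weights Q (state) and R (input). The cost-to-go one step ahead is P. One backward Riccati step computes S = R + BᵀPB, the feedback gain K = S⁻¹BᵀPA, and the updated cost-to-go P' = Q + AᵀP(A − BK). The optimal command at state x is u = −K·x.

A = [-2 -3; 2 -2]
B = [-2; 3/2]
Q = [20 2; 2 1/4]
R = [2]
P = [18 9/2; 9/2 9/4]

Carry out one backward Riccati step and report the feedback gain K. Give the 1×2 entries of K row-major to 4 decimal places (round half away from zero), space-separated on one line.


BᵀP = [-29.2500 -5.6250]
S = R + BᵀPB = [2] + [50.0625] = [52.0625]
BᵀPA = [47.2500 99.0000]
K = S⁻¹·BᵀPA = [0.9076 1.9016]
A−BK = [-0.1849 0.8031; 0.6387 -4.8523]
AᵀP(A−BK) = [2.1176 0.1513; 0.1513 36.7455]
P' = Q + AᵀP(A−BK) = [22.1176 2.1513; 2.1513 36.9955]
tr(P') = 59.1131

0.9076 1.9016


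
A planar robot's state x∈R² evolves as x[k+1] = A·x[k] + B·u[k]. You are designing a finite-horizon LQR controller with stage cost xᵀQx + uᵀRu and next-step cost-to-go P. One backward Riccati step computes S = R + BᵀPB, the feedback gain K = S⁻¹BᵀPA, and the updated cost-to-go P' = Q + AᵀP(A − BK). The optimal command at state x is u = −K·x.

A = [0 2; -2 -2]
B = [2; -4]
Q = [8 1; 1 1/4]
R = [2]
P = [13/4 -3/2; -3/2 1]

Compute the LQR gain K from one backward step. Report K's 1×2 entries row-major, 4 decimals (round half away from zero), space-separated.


0.2545 0.7091

BᵀP = [12.5000 -7.0000]
S = R + BᵀPB = [2] + [53.0000] = [55.0000]
BᵀPA = [14.0000 39.0000]
K = S⁻¹·BᵀPA = [0.2545 0.7091]
A−BK = [-0.5091 0.5818; -0.9818 0.8364]
AᵀP(A−BK) = [0.4364 0.0727; 0.0727 1.3455]
P' = Q + AᵀP(A−BK) = [8.4364 1.0727; 1.0727 1.5955]
tr(P') = 10.0318


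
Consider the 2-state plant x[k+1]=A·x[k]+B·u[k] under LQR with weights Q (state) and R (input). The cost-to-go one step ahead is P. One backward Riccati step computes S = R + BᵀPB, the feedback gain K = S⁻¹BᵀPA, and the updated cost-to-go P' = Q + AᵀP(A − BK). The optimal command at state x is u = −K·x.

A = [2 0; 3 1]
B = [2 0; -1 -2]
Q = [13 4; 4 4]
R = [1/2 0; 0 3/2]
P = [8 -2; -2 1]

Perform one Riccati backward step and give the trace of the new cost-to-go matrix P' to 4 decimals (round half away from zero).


BᵀP = [18.0000 -5.0000; 4.0000 -2.0000]
S = R + BᵀPB = [1/2 0; 0 3/2] + [41.0000 10.0000; 10.0000 4.0000] = [41.5000 10.0000; 10.0000 5.5000]
BᵀPA = [21.0000 -5.0000; 2.0000 -2.0000]
K = S⁻¹·BᵀPA = [0.7446 -0.0585; -0.9903 -0.2573]
A−BK = [0.5107 0.1170; 1.7641 0.4269]
AᵀP(A−BK) = [3.3431 0.7427; 0.7427 0.1930]
P' = Q + AᵀP(A−BK) = [16.3431 4.7427; 4.7427 4.1930]
tr(P') = 20.5361

20.5361


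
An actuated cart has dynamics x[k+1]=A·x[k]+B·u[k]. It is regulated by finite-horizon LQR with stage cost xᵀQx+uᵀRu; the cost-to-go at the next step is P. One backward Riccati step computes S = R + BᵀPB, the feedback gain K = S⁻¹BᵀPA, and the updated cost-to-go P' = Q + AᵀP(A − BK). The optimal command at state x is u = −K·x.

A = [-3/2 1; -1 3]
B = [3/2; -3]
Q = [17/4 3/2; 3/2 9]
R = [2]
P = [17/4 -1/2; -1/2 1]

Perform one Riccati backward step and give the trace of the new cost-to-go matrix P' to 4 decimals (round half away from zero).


29.5143

BᵀP = [7.8750 -3.7500]
S = R + BᵀPB = [2] + [23.0625] = [25.0625]
BᵀPA = [-8.0625 -3.3750]
K = S⁻¹·BᵀPA = [-0.3217 -0.1347]
A−BK = [-1.0175 1.2020; -1.9651 2.5960]
AᵀP(A−BK) = [6.4688 -7.7107; -7.7107 9.7955]
P' = Q + AᵀP(A−BK) = [10.7188 -6.2107; -6.2107 18.7955]
tr(P') = 29.5143


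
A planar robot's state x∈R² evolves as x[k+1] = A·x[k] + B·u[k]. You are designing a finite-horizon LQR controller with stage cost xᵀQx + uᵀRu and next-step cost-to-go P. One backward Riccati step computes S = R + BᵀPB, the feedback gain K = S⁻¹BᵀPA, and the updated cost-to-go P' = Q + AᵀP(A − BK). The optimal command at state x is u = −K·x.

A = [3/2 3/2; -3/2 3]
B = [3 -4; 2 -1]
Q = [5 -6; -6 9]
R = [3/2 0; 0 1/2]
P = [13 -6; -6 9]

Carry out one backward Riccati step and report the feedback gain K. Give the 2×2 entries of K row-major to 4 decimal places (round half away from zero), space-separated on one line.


BᵀP = [27.0000 0.0000; -46.0000 15.0000]
S = R + BᵀPB = [3/2 0; 0 1/2] + [81.0000 -108.0000; -108.0000 169.0000] = [82.5000 -108.0000; -108.0000 169.5000]
BᵀPA = [40.5000 40.5000; -91.5000 -24.0000]
K = S⁻¹·BᵀPA = [-1.3007 1.8419; -1.3686 1.0320]
A−BK = [-0.0723 0.1023; -0.2672 0.3482]
AᵀP(A−BK) = [3.9530 -4.9183; -4.9183 6.4212]
P' = Q + AᵀP(A−BK) = [8.9530 -10.9183; -10.9183 15.4212]
tr(P') = 24.3742

-1.3007 1.8419 -1.3686 1.0320


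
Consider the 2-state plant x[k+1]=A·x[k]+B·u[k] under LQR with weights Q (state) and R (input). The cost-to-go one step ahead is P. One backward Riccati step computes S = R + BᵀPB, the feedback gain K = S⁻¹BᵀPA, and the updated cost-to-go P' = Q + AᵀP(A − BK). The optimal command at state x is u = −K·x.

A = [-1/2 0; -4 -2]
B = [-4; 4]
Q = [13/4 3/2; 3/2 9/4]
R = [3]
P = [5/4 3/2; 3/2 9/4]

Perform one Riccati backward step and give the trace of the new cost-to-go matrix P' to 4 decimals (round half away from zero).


39.3352

BᵀP = [1.0000 3.0000]
S = R + BᵀPB = [3] + [8.0000] = [11.0000]
BᵀPA = [-12.5000 -6.0000]
K = S⁻¹·BᵀPA = [-1.1364 -0.5455]
A−BK = [-5.0455 -2.1818; 0.5455 0.1818]
AᵀP(A−BK) = [28.1080 12.6818; 12.6818 5.7273]
P' = Q + AᵀP(A−BK) = [31.3580 14.1818; 14.1818 7.9773]
tr(P') = 39.3352


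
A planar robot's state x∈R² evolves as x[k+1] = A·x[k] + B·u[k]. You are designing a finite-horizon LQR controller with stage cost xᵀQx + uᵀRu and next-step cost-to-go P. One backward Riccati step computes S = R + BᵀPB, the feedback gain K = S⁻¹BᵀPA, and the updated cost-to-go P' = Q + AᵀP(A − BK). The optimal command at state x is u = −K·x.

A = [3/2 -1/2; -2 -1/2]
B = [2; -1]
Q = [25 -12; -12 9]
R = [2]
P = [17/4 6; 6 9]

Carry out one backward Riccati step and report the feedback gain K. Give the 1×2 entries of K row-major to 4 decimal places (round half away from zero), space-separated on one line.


-0.5625 -0.6875

BᵀP = [2.5000 3.0000]
S = R + BᵀPB = [2] + [2.0000] = [4.0000]
BᵀPA = [-2.2500 -2.7500]
K = S⁻¹·BᵀPA = [-0.5625 -0.6875]
A−BK = [2.6250 0.8750; -2.5625 -1.1875]
AᵀP(A−BK) = [8.2969 5.7656; 5.7656 4.4219]
P' = Q + AᵀP(A−BK) = [33.2969 -6.2344; -6.2344 13.4219]
tr(P') = 46.7188
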